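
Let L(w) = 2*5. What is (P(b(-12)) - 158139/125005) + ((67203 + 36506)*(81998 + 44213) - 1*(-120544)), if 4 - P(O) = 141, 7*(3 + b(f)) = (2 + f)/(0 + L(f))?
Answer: 1636232572276891/125005 ≈ 1.3089e+10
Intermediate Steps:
L(w) = 10
b(f) = -104/35 + f/70 (b(f) = -3 + ((2 + f)/(0 + 10))/7 = -3 + ((2 + f)/10)/7 = -3 + ((2 + f)*(1/10))/7 = -3 + (1/5 + f/10)/7 = -3 + (1/35 + f/70) = -104/35 + f/70)
P(O) = -137 (P(O) = 4 - 1*141 = 4 - 141 = -137)
(P(b(-12)) - 158139/125005) + ((67203 + 36506)*(81998 + 44213) - 1*(-120544)) = (-137 - 158139/125005) + ((67203 + 36506)*(81998 + 44213) - 1*(-120544)) = (-137 - 158139*1/125005) + (103709*126211 + 120544) = (-137 - 158139/125005) + (13089216599 + 120544) = -17283824/125005 + 13089337143 = 1636232572276891/125005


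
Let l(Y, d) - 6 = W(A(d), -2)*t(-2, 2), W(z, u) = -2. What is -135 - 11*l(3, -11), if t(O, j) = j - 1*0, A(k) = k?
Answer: -157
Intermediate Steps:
t(O, j) = j (t(O, j) = j + 0 = j)
l(Y, d) = 2 (l(Y, d) = 6 - 2*2 = 6 - 4 = 2)
-135 - 11*l(3, -11) = -135 - 11*2 = -135 - 22 = -157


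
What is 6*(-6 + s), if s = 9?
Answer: 18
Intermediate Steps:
6*(-6 + s) = 6*(-6 + 9) = 6*3 = 18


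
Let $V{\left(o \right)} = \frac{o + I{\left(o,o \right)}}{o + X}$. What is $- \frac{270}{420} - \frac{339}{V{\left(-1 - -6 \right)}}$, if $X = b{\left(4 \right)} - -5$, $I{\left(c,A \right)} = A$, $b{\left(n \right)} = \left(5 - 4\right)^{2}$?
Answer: $- \frac{13074}{35} \approx -373.54$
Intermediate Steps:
$b{\left(n \right)} = 1$ ($b{\left(n \right)} = 1^{2} = 1$)
$X = 6$ ($X = 1 - -5 = 1 + 5 = 6$)
$V{\left(o \right)} = \frac{2 o}{6 + o}$ ($V{\left(o \right)} = \frac{o + o}{o + 6} = \frac{2 o}{6 + o}$)
$- \frac{270}{420} - \frac{339}{V{\left(-1 - -6 \right)}} = - \frac{270}{420} - \frac{339}{2 \left(-1 - -6\right) \frac{1}{6 - -5}} = \left(-270\right) \frac{1}{420} - \frac{339}{2 \left(-1 + 6\right) \frac{1}{6 + \left(-1 + 6\right)}} = - \frac{9}{14} - \frac{339}{2 \cdot 5 \frac{1}{6 + 5}} = - \frac{9}{14} - \frac{339}{2 \cdot 5 \cdot \frac{1}{11}} = - \frac{9}{14} - \frac{339}{\frac{10}{11}} = - \frac{9}{14} - \frac{3729}{10} = - \frac{13074}{35}$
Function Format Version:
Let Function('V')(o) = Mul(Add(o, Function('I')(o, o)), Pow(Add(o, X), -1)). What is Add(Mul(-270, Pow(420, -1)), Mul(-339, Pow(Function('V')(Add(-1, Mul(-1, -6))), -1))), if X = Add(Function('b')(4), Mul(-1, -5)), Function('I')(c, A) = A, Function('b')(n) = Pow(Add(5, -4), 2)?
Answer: Rational(-13074, 35) ≈ -373.54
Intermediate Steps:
Function('b')(n) = 1 (Function('b')(n) = Pow(1, 2) = 1)
X = 6 (X = Add(1, Mul(-1, -5)) = Add(1, 5) = 6)
Function('V')(o) = Mul(2, o, Pow(Add(6, o), -1)) (Function('V')(o) = Mul(Add(o, o), Pow(Add(o, 6), -1)) = Mul(Mul(2, o), Pow(Add(6, o), -1)) = Mul(2, o, Pow(Add(6, o), -1)))
Add(Mul(-270, Pow(420, -1)), Mul(-339, Pow(Function('V')(Add(-1, Mul(-1, -6))), -1))) = Add(Mul(-270, Pow(420, -1)), Mul(-339, Pow(Mul(2, Add(-1, Mul(-1, -6)), Pow(Add(6, Add(-1, Mul(-1, -6))), -1)), -1))) = Add(Mul(-270, Rational(1, 420)), Mul(-339, Pow(Mul(2, Add(-1, 6), Pow(Add(6, Add(-1, 6)), -1)), -1))) = Add(Rational(-9, 14), Mul(-339, Pow(Mul(2, 5, Pow(Add(6, 5), -1)), -1))) = Add(Rational(-9, 14), Mul(-339, Pow(Mul(2, 5, Pow(11, -1)), -1))) = Add(Rational(-9, 14), Mul(-339, Pow(Mul(2, 5, Rational(1, 11)), -1))) = Add(Rational(-9, 14), Mul(-339, Pow(Rational(10, 11), -1))) = Add(Rational(-9, 14), Mul(-339, Rational(11, 10))) = Add(Rational(-9, 14), Rational(-3729, 10)) = Rational(-13074, 35)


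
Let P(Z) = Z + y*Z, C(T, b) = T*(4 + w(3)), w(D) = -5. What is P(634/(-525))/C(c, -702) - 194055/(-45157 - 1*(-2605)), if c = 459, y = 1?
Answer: 1733939243/379776600 ≈ 4.5657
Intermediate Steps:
C(T, b) = -T (C(T, b) = T*(4 - 5) = T*(-1) = -T)
P(Z) = 2*Z (P(Z) = Z + 1*Z = Z + Z = 2*Z)
P(634/(-525))/C(c, -702) - 194055/(-45157 - 1*(-2605)) = (2*(634/(-525)))/((-1*459)) - 194055/(-45157 - 1*(-2605)) = (2*(634*(-1/525)))/(-459) - 194055/(-45157 + 2605) = (2*(-634/525))*(-1/459) - 194055/(-42552) = -1268/525*(-1/459) - 194055*(-1/42552) = 1268/240975 + 64685/14184 = 1733939243/379776600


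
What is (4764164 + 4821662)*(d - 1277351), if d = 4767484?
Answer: 33455807654858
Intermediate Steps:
(4764164 + 4821662)*(d - 1277351) = (4764164 + 4821662)*(4767484 - 1277351) = 9585826*3490133 = 33455807654858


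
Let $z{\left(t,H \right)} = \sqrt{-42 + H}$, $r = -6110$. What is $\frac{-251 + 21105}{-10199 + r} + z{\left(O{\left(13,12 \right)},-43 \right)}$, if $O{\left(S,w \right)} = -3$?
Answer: $- \frac{20854}{16309} + i \sqrt{85} \approx -1.2787 + 9.2195 i$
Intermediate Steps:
$\frac{-251 + 21105}{-10199 + r} + z{\left(O{\left(13,12 \right)},-43 \right)} = \frac{-251 + 21105}{-10199 - 6110} + \sqrt{-42 - 43} = \frac{20854}{-16309} + \sqrt{-85} = 20854 \left(- \frac{1}{16309}\right) + i \sqrt{85} = - \frac{20854}{16309} + i \sqrt{85}$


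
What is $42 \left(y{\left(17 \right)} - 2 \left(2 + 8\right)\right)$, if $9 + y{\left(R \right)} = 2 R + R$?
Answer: $924$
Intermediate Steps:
$y{\left(R \right)} = -9 + 3 R$ ($y{\left(R \right)} = -9 + \left(2 R + R\right) = -9 + 3 R$)
$42 \left(y{\left(17 \right)} - 2 \left(2 + 8\right)\right) = 42 \left(\left(-9 + 3 \cdot 17\right) - 2 \left(2 + 8\right)\right) = 42 \left(\left(-9 + 51\right) - 20\right) = 42 \left(42 - 20\right) = 42 \cdot 22 = 924$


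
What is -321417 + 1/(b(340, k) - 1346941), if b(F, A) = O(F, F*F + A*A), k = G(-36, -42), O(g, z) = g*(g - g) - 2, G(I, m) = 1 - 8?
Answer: -432930378232/1346943 ≈ -3.2142e+5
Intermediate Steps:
G(I, m) = -7
O(g, z) = -2 (O(g, z) = g*0 - 2 = 0 - 2 = -2)
k = -7
b(F, A) = -2
-321417 + 1/(b(340, k) - 1346941) = -321417 + 1/(-2 - 1346941) = -321417 + 1/(-1346943) = -321417 - 1/1346943 = -432930378232/1346943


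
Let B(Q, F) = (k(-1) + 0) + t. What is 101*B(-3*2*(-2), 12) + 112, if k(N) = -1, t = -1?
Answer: -90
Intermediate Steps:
B(Q, F) = -2 (B(Q, F) = (-1 + 0) - 1 = -1 - 1 = -2)
101*B(-3*2*(-2), 12) + 112 = 101*(-2) + 112 = -202 + 112 = -90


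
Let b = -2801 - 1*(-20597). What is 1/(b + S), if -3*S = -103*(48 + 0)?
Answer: 1/19444 ≈ 5.1430e-5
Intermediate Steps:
S = 1648 (S = -(-103)*(48 + 0)/3 = -(-103)*48/3 = -1/3*(-4944) = 1648)
b = 17796 (b = -2801 + 20597 = 17796)
1/(b + S) = 1/(17796 + 1648) = 1/19444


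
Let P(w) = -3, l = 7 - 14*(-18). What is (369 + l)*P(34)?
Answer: -1884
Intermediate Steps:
l = 259 (l = 7 + 252 = 259)
(369 + l)*P(34) = (369 + 259)*(-3) = 628*(-3) = -1884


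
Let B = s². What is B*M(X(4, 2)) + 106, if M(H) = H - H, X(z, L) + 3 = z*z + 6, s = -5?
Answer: 106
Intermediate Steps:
X(z, L) = 3 + z² (X(z, L) = -3 + (z*z + 6) = -3 + (z² + 6) = -3 + (6 + z²) = 3 + z²)
M(H) = 0
B = 25 (B = (-5)² = 25)
B*M(X(4, 2)) + 106 = 25*0 + 106 = 0 + 106 = 106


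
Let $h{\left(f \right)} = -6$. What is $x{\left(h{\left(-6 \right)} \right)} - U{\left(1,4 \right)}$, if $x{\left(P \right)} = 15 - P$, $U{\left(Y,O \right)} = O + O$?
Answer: $13$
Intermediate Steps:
$U{\left(Y,O \right)} = 2 O$
$x{\left(h{\left(-6 \right)} \right)} - U{\left(1,4 \right)} = \left(15 - -6\right) - 2 \cdot 4 = \left(15 + 6\right) - 8 = 21 - 8 = 13$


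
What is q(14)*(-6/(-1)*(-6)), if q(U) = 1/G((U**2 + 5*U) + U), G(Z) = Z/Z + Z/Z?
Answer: -18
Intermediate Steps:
G(Z) = 2 (G(Z) = 1 + 1 = 2)
q(U) = 1/2
q(14)*(-6/(-1)*(-6)) = (-6/(-1)*(-6))/2 = (-6*(-1)*(-6))/2 = (6*(-6))/2 = (1/2)*(-36) = -18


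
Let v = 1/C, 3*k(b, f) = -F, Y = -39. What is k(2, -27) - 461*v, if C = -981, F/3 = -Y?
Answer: -37798/981 ≈ -38.530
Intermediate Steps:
F = 117 (F = 3*(-1*(-39)) = 3*39 = 117)
k(b, f) = -39 (k(b, f) = (-1*117)/3 = (⅓)*(-117) = -39)
v = -1/981 (v = 1/(-981) = -1/981 ≈ -0.0010194)
k(2, -27) - 461*v = -39 - 461*(-1/981) = -39 + 461/981 = -37798/981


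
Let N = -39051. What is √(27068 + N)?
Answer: I*√11983 ≈ 109.47*I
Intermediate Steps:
√(27068 + N) = √(27068 - 39051) = √(-11983) = I*√11983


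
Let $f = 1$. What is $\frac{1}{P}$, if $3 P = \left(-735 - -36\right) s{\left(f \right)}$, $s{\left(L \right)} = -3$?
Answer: $\frac{1}{699} \approx 0.0014306$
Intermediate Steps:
$P = 699$ ($P = \frac{\left(-735 - -36\right) \left(-3\right)}{3} = \frac{\left(-735 + 36\right) \left(-3\right)}{3} = \frac{\left(-699\right) \left(-3\right)}{3} = \frac{1}{3} \cdot 2097 = 699$)
$\frac{1}{P} = \frac{1}{699}$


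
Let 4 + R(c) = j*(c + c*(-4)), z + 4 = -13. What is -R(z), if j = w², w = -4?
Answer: -812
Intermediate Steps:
z = -17 (z = -4 - 13 = -17)
j = 16 (j = (-4)² = 16)
R(c) = -4 - 48*c (R(c) = -4 + 16*(c + c*(-4)) = -4 + 16*(c - 4*c) = -4 + 16*(-3*c) = -4 - 48*c)
-R(z) = -(-4 - 48*(-17)) = -(-4 + 816) = -1*812 = -812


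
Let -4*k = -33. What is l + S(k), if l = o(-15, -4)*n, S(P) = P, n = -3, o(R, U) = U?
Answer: 81/4 ≈ 20.250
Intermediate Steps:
k = 33/4 (k = -¼*(-33) = 33/4 ≈ 8.2500)
l = 12 (l = -4*(-3) = 12)
l + S(k) = 12 + 33/4 = 81/4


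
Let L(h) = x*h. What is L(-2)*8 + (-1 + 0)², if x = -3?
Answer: 49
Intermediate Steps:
L(h) = -3*h
L(-2)*8 + (-1 + 0)² = -3*(-2)*8 + (-1 + 0)² = 6*8 + (-1)² = 48 + 1 = 49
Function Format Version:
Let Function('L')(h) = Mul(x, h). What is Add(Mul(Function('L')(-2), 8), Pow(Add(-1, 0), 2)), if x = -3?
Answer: 49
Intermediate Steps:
Function('L')(h) = Mul(-3, h)
Add(Mul(Function('L')(-2), 8), Pow(Add(-1, 0), 2)) = Add(Mul(Mul(-3, -2), 8), Pow(Add(-1, 0), 2)) = Add(Mul(6, 8), Pow(-1, 2)) = Add(48, 1) = 49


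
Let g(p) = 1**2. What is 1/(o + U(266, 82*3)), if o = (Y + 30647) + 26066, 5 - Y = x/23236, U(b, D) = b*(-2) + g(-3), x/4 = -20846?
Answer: 5809/326411129 ≈ 1.7797e-5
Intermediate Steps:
x = -83384 (x = 4*(-20846) = -83384)
g(p) = 1
U(b, D) = 1 - 2*b (U(b, D) = b*(-2) + 1 = -2*b + 1 = 1 - 2*b)
Y = 49891/5809 (Y = 5 - (-83384)/23236 = 5 - 1*(-20846/5809) = 5 + 20846/5809 = 49891/5809 ≈ 8.5886)
o = 329495708/5809 (o = (49891/5809 + 30647) + 26066 = 178078314/5809 + 26066 = 329495708/5809 ≈ 56722.)
1/(o + U(266, 82*3)) = 1/(329495708/5809 + (1 - 2*266)) = 1/(329495708/5809 + (1 - 532)) = 1/(329495708/5809 - 531) = 1/(326411129/5809) = 5809/326411129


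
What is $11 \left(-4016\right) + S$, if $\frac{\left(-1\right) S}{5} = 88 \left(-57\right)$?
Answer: $-19096$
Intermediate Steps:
$S = 25080$ ($S = - 5 \cdot 88 \left(-57\right) = \left(-5\right) \left(-5016\right) = 25080$)
$11 \left(-4016\right) + S = 11 \left(-4016\right) + 25080 = -44176 + 25080 = -19096$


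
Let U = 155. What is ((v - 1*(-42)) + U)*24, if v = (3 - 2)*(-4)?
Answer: 4632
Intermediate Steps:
v = -4 (v = 1*(-4) = -4)
((v - 1*(-42)) + U)*24 = ((-4 - 1*(-42)) + 155)*24 = ((-4 + 42) + 155)*24 = (38 + 155)*24 = 193*24 = 4632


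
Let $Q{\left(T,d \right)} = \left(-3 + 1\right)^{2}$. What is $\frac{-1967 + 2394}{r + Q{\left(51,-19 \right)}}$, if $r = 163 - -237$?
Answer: $\frac{427}{404} \approx 1.0569$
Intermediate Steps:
$r = 400$ ($r = 163 + 237 = 400$)
$Q{\left(T,d \right)} = 4$ ($Q{\left(T,d \right)} = \left(-2\right)^{2} = 4$)
$\frac{-1967 + 2394}{r + Q{\left(51,-19 \right)}} = \frac{-1967 + 2394}{400 + 4} = \frac{427}{404}$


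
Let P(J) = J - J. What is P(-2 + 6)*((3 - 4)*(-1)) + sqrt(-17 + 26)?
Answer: 3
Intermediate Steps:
P(J) = 0
P(-2 + 6)*((3 - 4)*(-1)) + sqrt(-17 + 26) = 0*((3 - 4)*(-1)) + sqrt(-17 + 26) = 0*(-1*(-1)) + sqrt(9) = 0*1 + 3 = 0 + 3 = 3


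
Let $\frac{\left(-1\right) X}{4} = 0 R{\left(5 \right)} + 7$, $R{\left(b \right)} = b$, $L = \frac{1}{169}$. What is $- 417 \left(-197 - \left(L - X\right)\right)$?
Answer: $\frac{15856842}{169} \approx 93828.0$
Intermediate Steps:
$L = \frac{1}{169} \approx 0.0059172$
$X = -28$ ($X = - 4 \left(0 \cdot 5 + 7\right) = - 4 \left(0 + 7\right) = \left(-4\right) 7 = -28$)
$- 417 \left(-197 - \left(L - X\right)\right) = - 417 \left(-197 - \frac{4733}{169}\right) = \left(-417\right) \left(- \frac{38026}{169}\right) = \frac{15856842}{169}$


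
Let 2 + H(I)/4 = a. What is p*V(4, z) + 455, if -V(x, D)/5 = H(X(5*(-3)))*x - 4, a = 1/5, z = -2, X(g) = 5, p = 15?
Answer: 2915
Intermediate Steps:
a = 1/5 (a = 1*(1/5) = 1/5 ≈ 0.20000)
H(I) = -36/5 (H(I) = -8 + 4*(1/5) = -8 + 4/5 = -36/5)
V(x, D) = 20 + 36*x (V(x, D) = -5*(-36*x/5 - 4) = -5*(-4 - 36*x/5) = 20 + 36*x)
p*V(4, z) + 455 = 15*(20 + 36*4) + 455 = 15*(20 + 144) + 455 = 15*164 + 455 = 2460 + 455 = 2915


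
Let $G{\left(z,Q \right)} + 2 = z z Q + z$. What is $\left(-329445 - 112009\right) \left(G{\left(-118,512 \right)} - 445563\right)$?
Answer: $-2950415870870$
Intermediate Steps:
$G{\left(z,Q \right)} = -2 + z + Q z^{2}$ ($G{\left(z,Q \right)} = -2 + \left(z z Q + z\right) = -2 + \left(z^{2} Q + z\right) = -2 + \left(Q z^{2} + z\right) = -2 + \left(z + Q z^{2}\right) = -2 + z + Q z^{2}$)
$\left(-329445 - 112009\right) \left(G{\left(-118,512 \right)} - 445563\right) = \left(-329445 - 112009\right) \left(\left(-2 - 118 + 512 \left(-118\right)^{2}\right) - 445563\right) = - 441454 \left(\left(-2 - 118 + 512 \cdot 13924\right) - 445563\right) = - 441454 \left(\left(-2 - 118 + 7129088\right) - 445563\right) = - 441454 \left(7128968 - 445563\right) = \left(-441454\right) 6683405 = -2950415870870$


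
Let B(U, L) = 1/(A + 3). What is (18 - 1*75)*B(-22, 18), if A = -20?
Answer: 57/17 ≈ 3.3529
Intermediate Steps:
B(U, L) = -1/17 (B(U, L) = 1/(-20 + 3) = 1/(-17) = -1/17)
(18 - 1*75)*B(-22, 18) = (18 - 1*75)*(-1/17) = (18 - 75)*(-1/17) = -57*(-1/17) = 57/17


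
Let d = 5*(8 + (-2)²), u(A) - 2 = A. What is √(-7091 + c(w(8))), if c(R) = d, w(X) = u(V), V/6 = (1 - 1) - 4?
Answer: I*√7031 ≈ 83.851*I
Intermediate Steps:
V = -24 (V = 6*((1 - 1) - 4) = 6*(0 - 4) = 6*(-4) = -24)
u(A) = 2 + A
d = 60 (d = 5*(8 + 4) = 5*12 = 60)
w(X) = -22 (w(X) = 2 - 24 = -22)
c(R) = 60
√(-7091 + c(w(8))) = √(-7091 + 60) = √(-7031) = I*√7031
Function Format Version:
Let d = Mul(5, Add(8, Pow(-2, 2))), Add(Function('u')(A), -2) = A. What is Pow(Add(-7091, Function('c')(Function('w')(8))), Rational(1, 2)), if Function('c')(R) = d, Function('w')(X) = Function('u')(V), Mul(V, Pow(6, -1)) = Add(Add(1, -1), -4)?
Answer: Mul(I, Pow(7031, Rational(1, 2))) ≈ Mul(83.851, I)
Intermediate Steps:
V = -24 (V = Mul(6, Add(Add(1, -1), -4)) = Mul(6, Add(0, -4)) = Mul(6, -4) = -24)
Function('u')(A) = Add(2, A)
d = 60 (d = Mul(5, Add(8, 4)) = Mul(5, 12) = 60)
Function('w')(X) = -22 (Function('w')(X) = Add(2, -24) = -22)
Function('c')(R) = 60
Pow(Add(-7091, Function('c')(Function('w')(8))), Rational(1, 2)) = Pow(Add(-7091, 60), Rational(1, 2)) = Pow(-7031, Rational(1, 2)) = Mul(I, Pow(7031, Rational(1, 2)))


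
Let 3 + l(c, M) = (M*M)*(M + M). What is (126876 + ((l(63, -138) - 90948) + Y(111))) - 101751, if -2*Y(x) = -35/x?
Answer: -1181477305/222 ≈ -5.3220e+6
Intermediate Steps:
l(c, M) = -3 + 2*M³ (l(c, M) = -3 + (M*M)*(M + M) = -3 + M²*(2*M) = -3 + 2*M³)
Y(x) = 35/(2*x) (Y(x) = -(-35)/(2*x) = 35/(2*x))
(126876 + ((l(63, -138) - 90948) + Y(111))) - 101751 = (126876 + (((-3 + 2*(-138)³) - 90948) + (35/2)/111)) - 101751 = (126876 + (((-3 + 2*(-2628072)) - 90948) + (35/2)*(1/111))) - 101751 = (126876 + (((-3 - 5256144) - 90948) + 35/222)) - 101751 = (126876 + ((-5256147 - 90948) + 35/222)) - 101751 = (126876 + (-5347095 + 35/222)) - 101751 = (126876 - 1187055055/222) - 101751 = -1158888583/222 - 101751 = -1181477305/222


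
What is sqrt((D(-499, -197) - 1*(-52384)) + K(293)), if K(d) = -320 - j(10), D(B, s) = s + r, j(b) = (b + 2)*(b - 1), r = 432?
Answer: 3*sqrt(5799) ≈ 228.45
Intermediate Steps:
j(b) = (-1 + b)*(2 + b) (j(b) = (2 + b)*(-1 + b) = (-1 + b)*(2 + b))
D(B, s) = 432 + s (D(B, s) = s + 432 = 432 + s)
K(d) = -428 (K(d) = -320 - (-2 + 10 + 10**2) = -320 - (-2 + 10 + 100) = -320 - 1*108 = -320 - 108 = -428)
sqrt((D(-499, -197) - 1*(-52384)) + K(293)) = sqrt(((432 - 197) - 1*(-52384)) - 428) = sqrt((235 + 52384) - 428) = sqrt(52619 - 428) = sqrt(52191) = 3*sqrt(5799)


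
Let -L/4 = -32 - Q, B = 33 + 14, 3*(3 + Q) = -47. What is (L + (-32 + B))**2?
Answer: 42025/9 ≈ 4669.4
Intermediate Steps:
Q = -56/3 (Q = -3 + (1/3)*(-47) = -3 - 47/3 = -56/3 ≈ -18.667)
B = 47
L = 160/3 (L = -4*(-32 - 1*(-56/3)) = -4*(-32 + 56/3) = -4*(-40/3) = 160/3 ≈ 53.333)
(L + (-32 + B))**2 = (160/3 + (-32 + 47))**2 = (160/3 + 15)**2 = (205/3)**2 = 42025/9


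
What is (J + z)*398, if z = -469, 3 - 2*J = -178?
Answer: -150643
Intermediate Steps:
J = 181/2 (J = 3/2 - 1/2*(-178) = 3/2 + 89 = 181/2 ≈ 90.500)
(J + z)*398 = (181/2 - 469)*398 = -757/2*398 = -150643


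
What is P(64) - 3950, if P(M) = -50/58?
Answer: -114575/29 ≈ -3950.9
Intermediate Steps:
P(M) = -25/29 (P(M) = -50*1/58 = -25/29)
P(64) - 3950 = -25/29 - 3950 = -114575/29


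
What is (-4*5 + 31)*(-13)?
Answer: -143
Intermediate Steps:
(-4*5 + 31)*(-13) = (-20 + 31)*(-13) = 11*(-13) = -143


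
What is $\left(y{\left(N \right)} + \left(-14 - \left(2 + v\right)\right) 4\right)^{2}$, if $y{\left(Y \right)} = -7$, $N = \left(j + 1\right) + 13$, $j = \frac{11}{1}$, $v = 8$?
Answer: $10609$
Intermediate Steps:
$j = 11$ ($j = 11 \cdot 1 = 11$)
$N = 25$ ($N = \left(11 + 1\right) + 13 = 12 + 13 = 25$)
$\left(y{\left(N \right)} + \left(-14 - \left(2 + v\right)\right) 4\right)^{2} = \left(-7 + \left(-14 - 10\right) 4\right)^{2} = \left(-7 - 96\right)^{2} = \left(-103\right)^{2} = 10609$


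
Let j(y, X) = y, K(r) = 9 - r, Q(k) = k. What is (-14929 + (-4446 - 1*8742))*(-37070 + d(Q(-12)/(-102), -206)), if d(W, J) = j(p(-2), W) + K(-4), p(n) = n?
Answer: 1041987903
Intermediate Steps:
d(W, J) = 11 (d(W, J) = -2 + (9 - 1*(-4)) = -2 + (9 + 4) = -2 + 13 = 11)
(-14929 + (-4446 - 1*8742))*(-37070 + d(Q(-12)/(-102), -206)) = (-14929 + (-4446 - 1*8742))*(-37070 + 11) = (-14929 + (-4446 - 8742))*(-37059) = (-14929 - 13188)*(-37059) = -28117*(-37059) = 1041987903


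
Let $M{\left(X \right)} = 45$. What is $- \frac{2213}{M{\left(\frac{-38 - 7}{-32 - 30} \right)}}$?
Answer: $- \frac{2213}{45} \approx -49.178$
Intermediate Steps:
$- \frac{2213}{M{\left(\frac{-38 - 7}{-32 - 30} \right)}} = - \frac{2213}{45}$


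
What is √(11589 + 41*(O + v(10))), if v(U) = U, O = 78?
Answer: √15197 ≈ 123.28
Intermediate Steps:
√(11589 + 41*(O + v(10))) = √(11589 + 41*(78 + 10)) = √(11589 + 41*88) = √(11589 + 3608) = √15197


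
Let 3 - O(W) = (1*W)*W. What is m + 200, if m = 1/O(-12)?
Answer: 28199/141 ≈ 199.99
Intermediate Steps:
O(W) = 3 - W² (O(W) = 3 - 1*W*W = 3 - W*W = 3 - W²)
m = -1/141 (m = 1/(3 - 1*(-12)²) = 1/(3 - 1*144) = 1/(3 - 144) = 1/(-141) = -1/141 ≈ -0.0070922)
m + 200 = -1/141 + 200 = 28199/141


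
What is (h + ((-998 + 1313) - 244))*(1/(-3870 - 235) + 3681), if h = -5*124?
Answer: -8295666696/4105 ≈ -2.0209e+6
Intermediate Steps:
h = -620
(h + ((-998 + 1313) - 244))*(1/(-3870 - 235) + 3681) = (-620 + ((-998 + 1313) - 244))*(1/(-3870 - 235) + 3681) = (-620 + (315 - 244))*(1/(-4105) + 3681) = (-620 + 71)*(-1/4105 + 3681) = -549*15110504/4105 = -8295666696/4105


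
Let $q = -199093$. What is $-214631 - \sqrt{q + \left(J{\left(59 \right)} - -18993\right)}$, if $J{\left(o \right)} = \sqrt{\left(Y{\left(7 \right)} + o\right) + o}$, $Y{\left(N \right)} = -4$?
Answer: $-214631 - i \sqrt{180100 - \sqrt{114}} \approx -2.1463 \cdot 10^{5} - 424.37 i$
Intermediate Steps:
$J{\left(o \right)} = \sqrt{-4 + 2 o}$ ($J{\left(o \right)} = \sqrt{\left(-4 + o\right) + o} = \sqrt{-4 + 2 o}$)
$-214631 - \sqrt{q + \left(J{\left(59 \right)} - -18993\right)} = -214631 - \sqrt{-199093 + \left(\sqrt{-4 + 2 \cdot 59} - -18993\right)} = -214631 - \sqrt{-199093 + \left(\sqrt{-4 + 118} + 18993\right)} = -214631 - \sqrt{-199093 + \left(\sqrt{114} + 18993\right)} = -214631 - \sqrt{-199093 + \left(18993 + \sqrt{114}\right)} = -214631 - \sqrt{-180100 + \sqrt{114}}$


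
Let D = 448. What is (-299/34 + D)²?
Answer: 222994489/1156 ≈ 1.9290e+5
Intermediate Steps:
(-299/34 + D)² = (-299/34 + 448)² = (14933/34)² = 222994489/1156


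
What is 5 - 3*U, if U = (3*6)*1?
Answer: -49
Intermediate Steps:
U = 18 (U = 18*1 = 18)
5 - 3*U = 5 - 3*18 = 5 - 54 = -49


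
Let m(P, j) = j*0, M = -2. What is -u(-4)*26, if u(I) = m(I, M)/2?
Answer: 0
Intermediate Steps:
m(P, j) = 0
u(I) = 0 (u(I) = 0/2 = 0*(½) = 0)
-u(-4)*26 = -1*0*26 = 0*26 = 0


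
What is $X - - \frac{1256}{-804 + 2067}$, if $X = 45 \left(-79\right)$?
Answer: $- \frac{4488709}{1263} \approx -3554.0$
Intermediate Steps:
$X = -3555$
$X - - \frac{1256}{-804 + 2067} = -3555 - - \frac{1256}{-804 + 2067} = -3555 - - \frac{1256}{1263} = -3555 + \frac{1256}{1263} = - \frac{4488709}{1263}$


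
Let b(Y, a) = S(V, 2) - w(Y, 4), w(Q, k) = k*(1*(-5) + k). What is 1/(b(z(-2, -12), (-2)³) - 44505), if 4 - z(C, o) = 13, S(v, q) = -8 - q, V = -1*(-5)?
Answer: -1/44511 ≈ -2.2466e-5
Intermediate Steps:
V = 5
w(Q, k) = k*(-5 + k)
z(C, o) = -9 (z(C, o) = 4 - 1*13 = 4 - 13 = -9)
b(Y, a) = -6 (b(Y, a) = (-8 - 1*2) - 4*(-5 + 4) = (-8 - 2) - 4*(-1) = -10 - 1*(-4) = -10 + 4 = -6)
1/(b(z(-2, -12), (-2)³) - 44505) = 1/(-6 - 44505) = 1/(-44511) = -1/44511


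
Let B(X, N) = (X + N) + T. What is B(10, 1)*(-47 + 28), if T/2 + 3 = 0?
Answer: -95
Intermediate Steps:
T = -6 (T = -6 + 2*0 = -6 + 0 = -6)
B(X, N) = -6 + N + X (B(X, N) = (X + N) - 6 = (N + X) - 6 = -6 + N + X)
B(10, 1)*(-47 + 28) = (-6 + 1 + 10)*(-47 + 28) = 5*(-19) = -95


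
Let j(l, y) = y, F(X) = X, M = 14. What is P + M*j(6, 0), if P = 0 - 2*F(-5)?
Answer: 10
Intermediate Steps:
P = 10 (P = 0 - 2*(-5) = 0 + 10 = 10)
P + M*j(6, 0) = 10 + 14*0 = 10 + 0 = 10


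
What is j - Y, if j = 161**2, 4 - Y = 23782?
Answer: 49699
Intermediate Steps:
Y = -23778 (Y = 4 - 1*23782 = 4 - 23782 = -23778)
j = 25921
j - Y = 25921 - 1*(-23778) = 25921 + 23778 = 49699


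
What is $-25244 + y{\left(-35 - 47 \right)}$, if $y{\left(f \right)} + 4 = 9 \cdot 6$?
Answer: $-25194$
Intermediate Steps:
$y{\left(f \right)} = 50$ ($y{\left(f \right)} = -4 + 9 \cdot 6 = -4 + 54 = 50$)
$-25244 + y{\left(-35 - 47 \right)} = -25244 + 50 = -25194$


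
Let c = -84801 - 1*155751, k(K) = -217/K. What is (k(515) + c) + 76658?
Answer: -84405627/515 ≈ -1.6389e+5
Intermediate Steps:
c = -240552 (c = -84801 - 155751 = -240552)
(k(515) + c) + 76658 = (-217/515 - 240552) + 76658 = -123884497/515 + 76658 = -84405627/515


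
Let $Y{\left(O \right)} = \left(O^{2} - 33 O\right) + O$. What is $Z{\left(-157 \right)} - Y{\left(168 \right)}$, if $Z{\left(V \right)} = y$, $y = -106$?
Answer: $-22954$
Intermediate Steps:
$Z{\left(V \right)} = -106$
$Y{\left(O \right)} = O^{2} - 32 O$
$Z{\left(-157 \right)} - Y{\left(168 \right)} = -106 - 168 \left(-32 + 168\right) = -106 - 168 \cdot 136 = -106 - 22848 = -22954$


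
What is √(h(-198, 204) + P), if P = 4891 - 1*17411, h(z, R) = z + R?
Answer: I*√12514 ≈ 111.87*I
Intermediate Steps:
h(z, R) = R + z
P = -12520 (P = 4891 - 17411 = -12520)
√(h(-198, 204) + P) = √((204 - 198) - 12520) = √(6 - 12520) = √(-12514) = I*√12514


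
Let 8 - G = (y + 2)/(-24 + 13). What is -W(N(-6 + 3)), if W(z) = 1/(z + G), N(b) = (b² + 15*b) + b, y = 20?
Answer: 1/29 ≈ 0.034483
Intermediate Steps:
G = 10 (G = 8 - (20 + 2)/(-24 + 13) = 8 - 22/(-11) = 8 - 22*(-1)/11 = 8 - 1*(-2) = 8 + 2 = 10)
N(b) = b² + 16*b
W(z) = 1/(10 + z) (W(z) = 1/(z + 10) = 1/(10 + z))
-W(N(-6 + 3)) = -1/(10 + (-6 + 3)*(16 + (-6 + 3))) = -1/(10 - 3*(16 - 3)) = -1/(10 - 3*13) = -1/(10 - 39) = -1/(-29) = -1*(-1/29) = 1/29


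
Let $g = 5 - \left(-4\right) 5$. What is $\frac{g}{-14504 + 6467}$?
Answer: $- \frac{25}{8037} \approx -0.0031106$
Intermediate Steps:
$g = 25$ ($g = 5 - -20 = 5 + 20 = 25$)
$\frac{g}{-14504 + 6467} = \frac{25}{-14504 + 6467} = \frac{25}{-8037} = 25 \left(- \frac{1}{8037}\right) = - \frac{25}{8037}$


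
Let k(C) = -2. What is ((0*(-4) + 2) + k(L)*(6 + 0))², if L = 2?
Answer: 100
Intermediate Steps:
((0*(-4) + 2) + k(L)*(6 + 0))² = ((0*(-4) + 2) - 2*(6 + 0))² = ((0 + 2) - 2*6)² = (2 - 12)² = (-10)² = 100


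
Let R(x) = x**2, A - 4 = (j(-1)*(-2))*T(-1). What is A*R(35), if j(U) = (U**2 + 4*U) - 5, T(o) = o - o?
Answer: 4900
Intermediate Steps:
T(o) = 0
j(U) = -5 + U**2 + 4*U
A = 4 (A = 4 + ((-5 + (-1)**2 + 4*(-1))*(-2))*0 = 4 + ((-5 + 1 - 4)*(-2))*0 = 4 - 8*(-2)*0 = 4 + 16*0 = 4 + 0 = 4)
A*R(35) = 4*35**2 = 4*1225 = 4900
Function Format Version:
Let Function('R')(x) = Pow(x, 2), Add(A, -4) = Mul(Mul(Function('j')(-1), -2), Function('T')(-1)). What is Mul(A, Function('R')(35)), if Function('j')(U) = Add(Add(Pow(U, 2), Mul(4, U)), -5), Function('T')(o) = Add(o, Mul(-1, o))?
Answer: 4900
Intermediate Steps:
Function('T')(o) = 0
Function('j')(U) = Add(-5, Pow(U, 2), Mul(4, U))
A = 4 (A = Add(4, Mul(Mul(Add(-5, Pow(-1, 2), Mul(4, -1)), -2), 0)) = Add(4, Mul(Mul(Add(-5, 1, -4), -2), 0)) = Add(4, Mul(Mul(-8, -2), 0)) = Add(4, Mul(16, 0)) = Add(4, 0) = 4)
Mul(A, Function('R')(35)) = Mul(4, Pow(35, 2)) = Mul(4, 1225) = 4900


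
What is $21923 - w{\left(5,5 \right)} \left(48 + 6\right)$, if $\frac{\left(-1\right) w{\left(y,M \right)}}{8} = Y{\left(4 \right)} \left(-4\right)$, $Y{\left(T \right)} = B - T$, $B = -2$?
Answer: $32291$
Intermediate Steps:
$Y{\left(T \right)} = -2 - T$
$w{\left(y,M \right)} = -192$ ($w{\left(y,M \right)} = - 8 \left(-2 - 4\right) \left(-4\right) = - 8 \left(\left(-6\right) \left(-4\right)\right) = \left(-8\right) 24 = -192$)
$21923 - w{\left(5,5 \right)} \left(48 + 6\right) = 21923 - - 192 \left(48 + 6\right) = 21923 - \left(-192\right) 54 = 21923 - -10368 = 21923 + 10368 = 32291$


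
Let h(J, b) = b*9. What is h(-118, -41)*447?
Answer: -164943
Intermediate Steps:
h(J, b) = 9*b
h(-118, -41)*447 = (9*(-41))*447 = -369*447 = -164943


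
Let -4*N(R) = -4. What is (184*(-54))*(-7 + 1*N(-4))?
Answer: 59616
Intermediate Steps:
N(R) = 1 (N(R) = -¼*(-4) = 1)
(184*(-54))*(-7 + 1*N(-4)) = (184*(-54))*(-7 + 1*1) = -9936*(-7 + 1) = -9936*(-6) = 59616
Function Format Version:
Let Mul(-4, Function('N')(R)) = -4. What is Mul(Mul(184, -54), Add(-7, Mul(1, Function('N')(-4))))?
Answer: 59616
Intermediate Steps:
Function('N')(R) = 1 (Function('N')(R) = Mul(Rational(-1, 4), -4) = 1)
Mul(Mul(184, -54), Add(-7, Mul(1, Function('N')(-4)))) = Mul(Mul(184, -54), Add(-7, Mul(1, 1))) = Mul(-9936, Add(-7, 1)) = Mul(-9936, -6) = 59616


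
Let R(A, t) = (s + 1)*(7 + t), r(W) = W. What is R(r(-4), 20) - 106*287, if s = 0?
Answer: -30395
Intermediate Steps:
R(A, t) = 7 + t (R(A, t) = (0 + 1)*(7 + t) = 1*(7 + t) = 7 + t)
R(r(-4), 20) - 106*287 = (7 + 20) - 106*287 = 27 - 30422 = -30395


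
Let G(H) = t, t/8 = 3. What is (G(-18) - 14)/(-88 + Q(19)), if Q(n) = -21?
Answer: -10/109 ≈ -0.091743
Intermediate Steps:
t = 24 (t = 8*3 = 24)
G(H) = 24
(G(-18) - 14)/(-88 + Q(19)) = (24 - 14)/(-88 - 21) = 10/(-109) = 10*(-1/109) = -10/109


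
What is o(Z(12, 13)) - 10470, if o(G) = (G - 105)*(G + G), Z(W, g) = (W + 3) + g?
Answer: -14782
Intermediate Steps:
Z(W, g) = 3 + W + g (Z(W, g) = (3 + W) + g = 3 + W + g)
o(G) = 2*G*(-105 + G) (o(G) = (-105 + G)*(2*G) = 2*G*(-105 + G))
o(Z(12, 13)) - 10470 = 2*(3 + 12 + 13)*(-105 + (3 + 12 + 13)) - 10470 = 2*28*(-105 + 28) - 10470 = 2*28*(-77) - 10470 = -4312 - 10470 = -14782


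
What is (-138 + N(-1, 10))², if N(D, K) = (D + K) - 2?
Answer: 17161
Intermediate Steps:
N(D, K) = -2 + D + K
(-138 + N(-1, 10))² = (-138 + (-2 - 1 + 10))² = (-138 + 7)² = (-131)² = 17161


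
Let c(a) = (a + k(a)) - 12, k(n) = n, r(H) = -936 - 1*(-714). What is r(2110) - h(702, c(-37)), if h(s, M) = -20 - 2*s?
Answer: 1202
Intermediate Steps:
r(H) = -222 (r(H) = -936 + 714 = -222)
c(a) = -12 + 2*a (c(a) = (a + a) - 12 = 2*a - 12 = -12 + 2*a)
r(2110) - h(702, c(-37)) = -222 - (-20 - 2*702) = -222 - (-20 - 1404) = -222 - 1*(-1424) = -222 + 1424 = 1202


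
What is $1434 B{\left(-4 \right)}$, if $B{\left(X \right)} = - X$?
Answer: $5736$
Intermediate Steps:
$1434 B{\left(-4 \right)} = 1434 \left(\left(-1\right) \left(-4\right)\right) = 1434 \cdot 4 = 5736$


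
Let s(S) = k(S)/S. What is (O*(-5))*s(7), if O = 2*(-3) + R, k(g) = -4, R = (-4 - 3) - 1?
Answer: -40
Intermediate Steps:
R = -8 (R = -7 - 1 = -8)
O = -14 (O = 2*(-3) - 8 = -6 - 8 = -14)
s(S) = -4/S
(O*(-5))*s(7) = (-14*(-5))*(-4/7) = 70*(-4*⅐) = 70*(-4/7) = -40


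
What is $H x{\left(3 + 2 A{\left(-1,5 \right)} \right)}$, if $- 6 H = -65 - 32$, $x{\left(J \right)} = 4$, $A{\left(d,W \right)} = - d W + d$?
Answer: $\frac{194}{3} \approx 64.667$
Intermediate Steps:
$A{\left(d,W \right)} = d - W d$ ($A{\left(d,W \right)} = - W d + d = d - W d$)
$H = \frac{97}{6}$ ($H = - \frac{-65 - 32}{6} = \left(- \frac{1}{6}\right) \left(-97\right) = \frac{97}{6} \approx 16.167$)
$H x{\left(3 + 2 A{\left(-1,5 \right)} \right)} = \frac{97}{6} \cdot 4 = \frac{194}{3}$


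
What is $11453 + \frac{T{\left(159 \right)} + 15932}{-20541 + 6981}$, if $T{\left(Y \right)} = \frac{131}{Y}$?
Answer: $\frac{24690592801}{2156040} \approx 11452.0$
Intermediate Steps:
$11453 + \frac{T{\left(159 \right)} + 15932}{-20541 + 6981} = 11453 + \frac{\frac{131}{159} + 15932}{-20541 + 6981} = 11453 + \frac{131 \cdot \frac{1}{159} + 15932}{-13560} = 11453 + \left(\frac{131}{159} + 15932\right) \left(- \frac{1}{13560}\right) = 11453 + \frac{2533319}{159} \left(- \frac{1}{13560}\right) = 11453 - \frac{2533319}{2156040} = \frac{24690592801}{2156040}$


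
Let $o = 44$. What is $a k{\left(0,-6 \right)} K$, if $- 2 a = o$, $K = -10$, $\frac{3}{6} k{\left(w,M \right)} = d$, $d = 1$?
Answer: $440$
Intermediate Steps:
$k{\left(w,M \right)} = 2$ ($k{\left(w,M \right)} = 2 \cdot 1 = 2$)
$a = -22$ ($a = \left(- \frac{1}{2}\right) 44 = -22$)
$a k{\left(0,-6 \right)} K = \left(-22\right) 2 \left(-10\right) = \left(-44\right) \left(-10\right) = 440$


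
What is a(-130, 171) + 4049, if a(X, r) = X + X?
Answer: 3789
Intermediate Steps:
a(X, r) = 2*X
a(-130, 171) + 4049 = 2*(-130) + 4049 = -260 + 4049 = 3789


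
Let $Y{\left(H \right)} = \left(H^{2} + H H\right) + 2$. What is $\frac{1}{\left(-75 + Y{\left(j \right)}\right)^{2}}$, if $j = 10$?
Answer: $\frac{1}{16129} \approx 6.2 \cdot 10^{-5}$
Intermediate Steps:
$Y{\left(H \right)} = 2 + 2 H^{2}$ ($Y{\left(H \right)} = \left(H^{2} + H^{2}\right) + 2 = 2 H^{2} + 2 = 2 + 2 H^{2}$)
$\frac{1}{\left(-75 + Y{\left(j \right)}\right)^{2}} = \frac{1}{\left(-75 + \left(2 + 2 \cdot 10^{2}\right)\right)^{2}} = \frac{1}{\left(-75 + \left(2 + 2 \cdot 100\right)\right)^{2}} = \frac{1}{\left(-75 + \left(2 + 200\right)\right)^{2}} = \frac{1}{\left(-75 + 202\right)^{2}} = \frac{1}{127^{2}} = \frac{1}{16129}$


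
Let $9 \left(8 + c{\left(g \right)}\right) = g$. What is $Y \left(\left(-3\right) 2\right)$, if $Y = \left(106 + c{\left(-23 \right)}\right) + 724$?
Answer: $- \frac{14750}{3} \approx -4916.7$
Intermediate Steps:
$c{\left(g \right)} = -8 + \frac{g}{9}$
$Y = \frac{7375}{9}$ ($Y = \left(106 + \left(-8 + \frac{1}{9} \left(-23\right)\right)\right) + 724 = \left(106 - \frac{95}{9}\right) + 724 = \frac{859}{9} + 724 = \frac{7375}{9} \approx 819.44$)
$Y \left(\left(-3\right) 2\right) = \frac{7375 \left(\left(-3\right) 2\right)}{9} = \frac{7375}{9} \left(-6\right) = - \frac{14750}{3}$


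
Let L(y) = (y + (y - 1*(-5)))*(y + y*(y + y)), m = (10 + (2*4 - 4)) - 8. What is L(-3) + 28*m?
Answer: 153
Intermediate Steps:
m = 6 (m = (10 + (8 - 4)) - 8 = (10 + 4) - 8 = 14 - 8 = 6)
L(y) = (5 + 2*y)*(y + 2*y²) (L(y) = (y + (y + 5))*(y + y*(2*y)) = (y + (5 + y))*(y + 2*y²) = (5 + 2*y)*(y + 2*y²))
L(-3) + 28*m = -3*(5 + 4*(-3)² + 12*(-3)) + 28*6 = -3*(5 + 4*9 - 36) + 168 = -3*(5 + 36 - 36) + 168 = -3*5 + 168 = -15 + 168 = 153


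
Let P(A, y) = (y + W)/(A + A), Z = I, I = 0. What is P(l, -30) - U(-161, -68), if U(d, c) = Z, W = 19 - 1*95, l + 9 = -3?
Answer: 53/12 ≈ 4.4167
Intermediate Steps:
l = -12 (l = -9 - 3 = -12)
W = -76 (W = 19 - 95 = -76)
Z = 0
P(A, y) = (-76 + y)/(2*A) (P(A, y) = (y - 76)/(A + A) = (-76 + y)/((2*A)) = (-76 + y)*(1/(2*A)) = (-76 + y)/(2*A))
U(d, c) = 0
P(l, -30) - U(-161, -68) = (½)*(-76 - 30)/(-12) - 1*0 = (½)*(-1/12)*(-106) + 0 = 53/12 + 0 = 53/12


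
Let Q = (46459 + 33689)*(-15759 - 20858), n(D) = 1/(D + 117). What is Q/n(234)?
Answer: -1030107539916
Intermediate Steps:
n(D) = 1/(117 + D)
Q = -2934779316 (Q = 80148*(-36617) = -2934779316)
Q/n(234) = -2934779316/(1/(117 + 234)) = -2934779316/(1/351) = -2934779316/1/351 = -2934779316*351 = -1030107539916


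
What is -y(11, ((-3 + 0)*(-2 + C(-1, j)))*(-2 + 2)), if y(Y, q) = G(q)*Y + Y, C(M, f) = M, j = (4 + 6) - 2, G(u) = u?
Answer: -11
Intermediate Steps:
j = 8 (j = 10 - 2 = 8)
y(Y, q) = Y + Y*q (y(Y, q) = q*Y + Y = Y*q + Y = Y + Y*q)
-y(11, ((-3 + 0)*(-2 + C(-1, j)))*(-2 + 2)) = -11*(1 + ((-3 + 0)*(-2 - 1))*(-2 + 2)) = -11*(1 - 3*(-3)*0) = -11*(1 + 9*0) = -11*(1 + 0) = -11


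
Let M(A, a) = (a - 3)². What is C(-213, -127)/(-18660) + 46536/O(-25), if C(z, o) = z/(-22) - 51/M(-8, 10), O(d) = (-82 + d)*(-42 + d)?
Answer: 62401813203/9613858408 ≈ 6.4908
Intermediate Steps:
M(A, a) = (-3 + a)²
C(z, o) = -51/49 - z/22 (C(z, o) = z/(-22) - 51/(-3 + 10)² = z*(-1/22) - 51/(7²) = -z/22 - 51/49 = -51/49 - z/22)
C(-213, -127)/(-18660) + 46536/O(-25) = (-51/49 - 1/22*(-213))/(-18660) + 46536/(3444 + (-25)² - 124*(-25)) = (-51/49 + 213/22)*(-1/18660) + 46536/(3444 + 625 + 3100) = (9315/1078)*(-1/18660) + 46536/7169 = -621/1341032 + 46536*(1/7169) = -621/1341032 + 46536/7169 = 62401813203/9613858408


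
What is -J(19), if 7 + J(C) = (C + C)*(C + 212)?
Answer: -8771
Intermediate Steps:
J(C) = -7 + 2*C*(212 + C) (J(C) = -7 + (C + C)*(C + 212) = -7 + (2*C)*(212 + C) = -7 + 2*C*(212 + C))
-J(19) = -(-7 + 2*19² + 424*19) = -(-7 + 2*361 + 8056) = -(-7 + 722 + 8056) = -1*8771 = -8771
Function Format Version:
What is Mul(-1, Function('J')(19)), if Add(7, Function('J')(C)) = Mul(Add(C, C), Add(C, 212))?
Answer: -8771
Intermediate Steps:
Function('J')(C) = Add(-7, Mul(2, C, Add(212, C))) (Function('J')(C) = Add(-7, Mul(Add(C, C), Add(C, 212))) = Add(-7, Mul(Mul(2, C), Add(212, C))) = Add(-7, Mul(2, C, Add(212, C))))
Mul(-1, Function('J')(19)) = Mul(-1, Add(-7, Mul(2, Pow(19, 2)), Mul(424, 19))) = Mul(-1, Add(-7, Mul(2, 361), 8056)) = Mul(-1, Add(-7, 722, 8056)) = Mul(-1, 8771) = -8771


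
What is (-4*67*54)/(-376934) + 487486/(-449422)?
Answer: -44311503185/42350608037 ≈ -1.0463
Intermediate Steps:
(-4*67*54)/(-376934) + 487486/(-449422) = -268*54*(-1/376934) + 487486*(-1/449422) = -14472*(-1/376934) - 243743/224711 = 7236/188467 - 243743/224711 = -44311503185/42350608037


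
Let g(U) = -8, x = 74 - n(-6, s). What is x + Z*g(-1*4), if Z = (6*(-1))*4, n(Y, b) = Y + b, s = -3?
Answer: 275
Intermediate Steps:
Z = -24 (Z = -6*4 = -24)
x = 83 (x = 74 - (-6 - 3) = 74 - 1*(-9) = 74 + 9 = 83)
x + Z*g(-1*4) = 83 - 24*(-8) = 83 + 192 = 275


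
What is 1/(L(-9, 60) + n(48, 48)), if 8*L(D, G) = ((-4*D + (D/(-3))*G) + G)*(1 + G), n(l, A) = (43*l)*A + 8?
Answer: 2/202369 ≈ 9.8829e-6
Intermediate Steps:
n(l, A) = 8 + 43*A*l (n(l, A) = 43*A*l + 8 = 8 + 43*A*l)
L(D, G) = (1 + G)*(G - 4*D - D*G/3)/8 (L(D, G) = (((-4*D + (D/(-3))*G) + G)*(1 + G))/8 = (((-4*D + (D*(-⅓))*G) + G)*(1 + G))/8 = (((-4*D + (-D/3)*G) + G)*(1 + G))/8 = (((-4*D - D*G/3) + G)*(1 + G))/8 = ((G - 4*D - D*G/3)*(1 + G))/8 = ((1 + G)*(G - 4*D - D*G/3))/8 = (1 + G)*(G - 4*D - D*G/3)/8)
1/(L(-9, 60) + n(48, 48)) = 1/((-½*(-9) + (⅛)*60 + (⅛)*60² - 13/24*(-9)*60 - 1/24*(-9)*60²) + (8 + 43*48*48)) = 1/((9/2 + 15/2 + (⅛)*3600 + 585/2 - 1/24*(-9)*3600) + (8 + 99072)) = 1/((9/2 + 15/2 + 450 + 585/2 + 1350) + 99080) = 1/(4209/2 + 99080) = 1/(202369/2) = 2/202369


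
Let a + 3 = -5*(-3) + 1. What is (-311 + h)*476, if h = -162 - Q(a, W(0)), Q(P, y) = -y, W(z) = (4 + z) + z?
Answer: -223244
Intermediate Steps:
a = 13 (a = -3 + (-5*(-3) + 1) = -3 + (15 + 1) = -3 + 16 = 13)
W(z) = 4 + 2*z
h = -158 (h = -162 - (-1)*(4 + 2*0) = -162 - (-1)*(4 + 0) = -162 - (-1)*4 = -162 - 1*(-4) = -162 + 4 = -158)
(-311 + h)*476 = (-311 - 158)*476 = -469*476 = -223244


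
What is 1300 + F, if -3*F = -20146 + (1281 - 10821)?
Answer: 33586/3 ≈ 11195.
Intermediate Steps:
F = 29686/3 (F = -(-20146 + (1281 - 10821))/3 = -(-20146 - 9540)/3 = -⅓*(-29686) = 29686/3 ≈ 9895.3)
1300 + F = 1300 + 29686/3 = 33586/3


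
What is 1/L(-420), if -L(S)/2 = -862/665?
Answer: 665/1724 ≈ 0.38573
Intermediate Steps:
L(S) = 1724/665 (L(S) = -(-1724)/665 = -2*(-862/665) = 1724/665)
1/L(-420) = 1/(1724/665) = 665/1724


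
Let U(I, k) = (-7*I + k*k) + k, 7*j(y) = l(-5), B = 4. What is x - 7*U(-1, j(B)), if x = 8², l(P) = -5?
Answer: 115/7 ≈ 16.429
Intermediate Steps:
j(y) = -5/7 (j(y) = (⅐)*(-5) = -5/7)
U(I, k) = k + k² - 7*I (U(I, k) = (-7*I + k²) + k = (k² - 7*I) + k = k + k² - 7*I)
x = 64
x - 7*U(-1, j(B)) = 64 - 7*(-5/7 + (-5/7)² - 7*(-1)) = 64 - 7*(-5/7 + 25/49 + 7) = 64 - 7*333/49 = 64 - 333/7 = 115/7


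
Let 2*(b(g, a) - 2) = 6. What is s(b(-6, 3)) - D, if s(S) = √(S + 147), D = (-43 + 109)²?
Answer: -4356 + 2*√38 ≈ -4343.7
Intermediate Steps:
b(g, a) = 5 (b(g, a) = 2 + (½)*6 = 2 + 3 = 5)
D = 4356 (D = 66² = 4356)
s(S) = √(147 + S)
s(b(-6, 3)) - D = √(147 + 5) - 1*4356 = √152 - 4356 = 2*√38 - 4356 = -4356 + 2*√38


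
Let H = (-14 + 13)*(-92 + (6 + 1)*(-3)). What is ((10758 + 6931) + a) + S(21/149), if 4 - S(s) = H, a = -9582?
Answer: 7998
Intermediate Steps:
H = 113 (H = -(-92 + 7*(-3)) = -(-92 - 21) = -1*(-113) = 113)
S(s) = -109 (S(s) = 4 - 1*113 = 4 - 113 = -109)
((10758 + 6931) + a) + S(21/149) = ((10758 + 6931) - 9582) - 109 = (17689 - 9582) - 109 = 8107 - 109 = 7998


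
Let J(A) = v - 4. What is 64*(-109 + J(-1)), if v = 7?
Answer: -6784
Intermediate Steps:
J(A) = 3 (J(A) = 7 - 4 = 3)
64*(-109 + J(-1)) = 64*(-109 + 3) = 64*(-106) = -6784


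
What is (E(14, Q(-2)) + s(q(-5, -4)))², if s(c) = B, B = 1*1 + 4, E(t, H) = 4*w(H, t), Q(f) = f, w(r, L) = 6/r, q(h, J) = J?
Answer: 49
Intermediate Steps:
E(t, H) = 24/H (E(t, H) = 4*(6/H) = 24/H)
B = 5 (B = 1 + 4 = 5)
s(c) = 5
(E(14, Q(-2)) + s(q(-5, -4)))² = (24/(-2) + 5)² = (24*(-½) + 5)² = (-12 + 5)² = (-7)² = 49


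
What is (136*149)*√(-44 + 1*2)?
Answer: 20264*I*√42 ≈ 1.3133e+5*I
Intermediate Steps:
(136*149)*√(-44 + 1*2) = 20264*√(-44 + 2) = 20264*√(-42) = 20264*(I*√42) = 20264*I*√42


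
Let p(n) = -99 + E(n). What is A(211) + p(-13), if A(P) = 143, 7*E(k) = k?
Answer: 295/7 ≈ 42.143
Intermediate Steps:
E(k) = k/7
p(n) = -99 + n/7
A(211) + p(-13) = 143 + (-99 + (⅐)*(-13)) = 143 + (-99 - 13/7) = 143 - 706/7 = 295/7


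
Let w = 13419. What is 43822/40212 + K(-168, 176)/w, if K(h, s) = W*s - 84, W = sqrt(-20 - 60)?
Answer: 1546745/1427526 + 704*I*sqrt(5)/13419 ≈ 1.0835 + 0.11731*I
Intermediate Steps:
W = 4*I*sqrt(5) (W = sqrt(-80) = 4*I*sqrt(5) ≈ 8.9443*I)
K(h, s) = -84 + 4*I*s*sqrt(5) (K(h, s) = (4*I*sqrt(5))*s - 84 = 4*I*s*sqrt(5) - 84 = -84 + 4*I*s*sqrt(5))
43822/40212 + K(-168, 176)/w = 43822/40212 + (-84 + 4*I*176*sqrt(5))/13419 = 43822*(1/40212) + (-84 + 704*I*sqrt(5))*(1/13419) = 21911/20106 + (-4/639 + 704*I*sqrt(5)/13419) = 1546745/1427526 + 704*I*sqrt(5)/13419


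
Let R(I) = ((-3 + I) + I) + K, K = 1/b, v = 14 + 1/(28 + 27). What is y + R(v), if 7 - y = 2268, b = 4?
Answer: -491857/220 ≈ -2235.7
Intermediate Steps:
v = 771/55 (v = 14 + 1/55 = 771/55 ≈ 14.018)
y = -2261 (y = 7 - 1*2268 = 7 - 2268 = -2261)
K = 1/4 ≈ 0.25000
R(I) = -11/4 + 2*I (R(I) = ((-3 + I) + I) + 1/4 = (-3 + 2*I) + 1/4 = -11/4 + 2*I)
y + R(v) = -2261 + (-11/4 + 2*(771/55)) = -2261 + (-11/4 + 1542/55) = -2261 + 5563/220 = -491857/220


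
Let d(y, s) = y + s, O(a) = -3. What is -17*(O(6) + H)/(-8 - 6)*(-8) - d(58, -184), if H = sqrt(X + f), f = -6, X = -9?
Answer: 1086/7 - 68*I*sqrt(15)/7 ≈ 155.14 - 37.623*I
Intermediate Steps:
d(y, s) = s + y
H = I*sqrt(15) (H = sqrt(-9 - 6) = sqrt(-15) = I*sqrt(15) ≈ 3.873*I)
-17*(O(6) + H)/(-8 - 6)*(-8) - d(58, -184) = -17*(-3 + I*sqrt(15))/(-8 - 6)*(-8) - (-184 + 58) = -17*(-3 + I*sqrt(15))/(-14)*(-8) - 1*(-126) = -17*(-3 + I*sqrt(15))*(-1)/14*(-8) + 126 = -17*(3/14 - I*sqrt(15)/14)*(-8) + 126 = (-51/14 + 17*I*sqrt(15)/14)*(-8) + 126 = (204/7 - 68*I*sqrt(15)/7) + 126 = 1086/7 - 68*I*sqrt(15)/7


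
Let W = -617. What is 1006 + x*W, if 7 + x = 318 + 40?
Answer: -215561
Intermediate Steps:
x = 351 (x = -7 + (318 + 40) = -7 + 358 = 351)
1006 + x*W = 1006 + 351*(-617) = 1006 - 216567 = -215561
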